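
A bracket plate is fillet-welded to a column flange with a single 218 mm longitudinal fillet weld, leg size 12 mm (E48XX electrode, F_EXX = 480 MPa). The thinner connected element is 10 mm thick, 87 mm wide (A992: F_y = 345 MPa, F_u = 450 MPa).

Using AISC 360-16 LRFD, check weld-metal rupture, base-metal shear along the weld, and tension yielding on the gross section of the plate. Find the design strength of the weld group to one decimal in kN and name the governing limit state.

Weld metal: throat = 0.707×12 = 8.484 mm, L = 218 mm. φR_n = 0.75 × 0.6 × 480 × 8.484 × 218 = 399.5 kN.
Base metal shear (10 mm plate): yield φR_n = 1.0×0.6×345×10×218 = 451.3 kN; rupture φR_n = 0.75×0.6×450×10×218 = 441.5 kN; take 441.5 kN (rupture).
Tension yield (gross): A_g = 87×10 = 870 mm². φR_n = 0.90 × 345 × 870 = 270.1 kN.
Governing: min(399.5, 441.5, 270.1) = 270.1 kN → gross-section yield.

270.1 kN (gross-section yield governs)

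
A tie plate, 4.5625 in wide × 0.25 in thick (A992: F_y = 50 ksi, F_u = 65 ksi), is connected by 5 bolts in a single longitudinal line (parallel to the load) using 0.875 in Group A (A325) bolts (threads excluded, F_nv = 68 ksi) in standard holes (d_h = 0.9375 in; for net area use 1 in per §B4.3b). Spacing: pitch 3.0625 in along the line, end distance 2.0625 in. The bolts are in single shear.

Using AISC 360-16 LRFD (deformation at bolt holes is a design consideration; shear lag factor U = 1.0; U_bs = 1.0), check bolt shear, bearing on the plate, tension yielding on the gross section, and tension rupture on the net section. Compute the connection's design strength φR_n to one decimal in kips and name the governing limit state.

Bolt shear: A_b = π(0.875)²/4 = 0.60132 in². φR_n = 0.75 × 68 × 0.60132 × 5 × 1 = 153.3 kips.
Bearing (0.25 in plate, F_u = 65 ksi): end bolts L_c = 2.0625 − 0.9375/2 = 1.59375, R_n = min(1.2×1.59375×0.25×65, 2.4×0.875×0.25×65) = 31.078 kips/bolt; interior L_c = 3.0625 − 0.9375 = 2.125, R_n = 34.125 kips/bolt. φR_n = 0.75 × (1×31.078 + 4×34.125) = 125.7 kips.
Tension yield (gross): A_g = 4.5625×0.25 = 1.1406 in². φR_n = 0.90 × 50 × 1.1406 = 51.3 kips.
Tension rupture (net): A_n = (4.5625 − 1×1)×0.25 = 0.89063 in² (U = 1.0, A_e = A_n). φR_n = 0.75 × 65 × 0.89063 = 43.4 kips.
Governing: min(153.3, 125.7, 51.3, 43.4) = 43.4 kips → net-section rupture.

43.4 kips (net-section rupture governs)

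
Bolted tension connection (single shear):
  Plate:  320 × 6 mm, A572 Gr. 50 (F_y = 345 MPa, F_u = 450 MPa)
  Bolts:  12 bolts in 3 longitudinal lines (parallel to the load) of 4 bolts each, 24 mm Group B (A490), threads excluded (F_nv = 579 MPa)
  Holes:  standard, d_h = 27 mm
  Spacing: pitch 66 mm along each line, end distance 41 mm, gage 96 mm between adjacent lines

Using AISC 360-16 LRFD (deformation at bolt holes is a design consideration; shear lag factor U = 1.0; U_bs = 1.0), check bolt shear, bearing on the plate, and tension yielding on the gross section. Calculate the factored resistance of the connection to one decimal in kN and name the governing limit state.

596.2 kN (gross-section yield governs)

Bolt shear: A_b = π(24)²/4 = 452.39 mm². φR_n = 0.75 × 579 × 452.39 × 12 × 1 = 2357.4 kN.
Bearing (6 mm plate, F_u = 450 MPa): end bolts L_c = 41 − 27/2 = 27.5, R_n = min(1.2×27.5×6×450, 2.4×24×6×450) = 89.1 kN/bolt; interior L_c = 66 − 27 = 39, R_n = 126.36 kN/bolt. φR_n = 0.75 × (3×89.1 + 9×126.36) = 1053.4 kN.
Tension yield (gross): A_g = 320×6 = 1920 mm². φR_n = 0.90 × 345 × 1920 = 596.2 kN.
Governing: min(2357.4, 1053.4, 596.2) = 596.2 kN → gross-section yield.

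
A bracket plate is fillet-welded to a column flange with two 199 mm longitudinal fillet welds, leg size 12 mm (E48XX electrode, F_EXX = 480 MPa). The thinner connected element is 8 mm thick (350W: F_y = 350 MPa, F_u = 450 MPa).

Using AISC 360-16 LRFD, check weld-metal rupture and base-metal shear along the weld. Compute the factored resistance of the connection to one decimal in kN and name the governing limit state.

Weld metal: throat = 0.707×12 = 8.484 mm, L = 2×199 = 398 mm. φR_n = 0.75 × 0.6 × 480 × 8.484 × 398 = 729.4 kN.
Base metal shear (8 mm plate): yield φR_n = 1.0×0.6×350×8×398 = 668.6 kN; rupture φR_n = 0.75×0.6×450×8×398 = 644.8 kN; take 644.8 kN (rupture).
Governing: min(729.4, 644.8) = 644.8 kN → base-metal shear.

644.8 kN (base-metal shear governs)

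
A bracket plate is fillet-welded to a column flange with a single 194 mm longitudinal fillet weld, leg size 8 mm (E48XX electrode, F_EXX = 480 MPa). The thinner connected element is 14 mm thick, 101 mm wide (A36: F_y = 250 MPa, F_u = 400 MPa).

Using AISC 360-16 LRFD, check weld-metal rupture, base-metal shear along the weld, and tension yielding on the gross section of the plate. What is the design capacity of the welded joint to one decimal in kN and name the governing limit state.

237.0 kN (weld metal governs)

Weld metal: throat = 0.707×8 = 5.656 mm, L = 194 mm. φR_n = 0.75 × 0.6 × 480 × 5.656 × 194 = 237.0 kN.
Base metal shear (14 mm plate): yield φR_n = 1.0×0.6×250×14×194 = 407.4 kN; rupture φR_n = 0.75×0.6×400×14×194 = 488.9 kN; take 407.4 kN (yield).
Tension yield (gross): A_g = 101×14 = 1414 mm². φR_n = 0.90 × 250 × 1414 = 318.2 kN.
Governing: min(237.0, 407.4, 318.2) = 237.0 kN → weld metal.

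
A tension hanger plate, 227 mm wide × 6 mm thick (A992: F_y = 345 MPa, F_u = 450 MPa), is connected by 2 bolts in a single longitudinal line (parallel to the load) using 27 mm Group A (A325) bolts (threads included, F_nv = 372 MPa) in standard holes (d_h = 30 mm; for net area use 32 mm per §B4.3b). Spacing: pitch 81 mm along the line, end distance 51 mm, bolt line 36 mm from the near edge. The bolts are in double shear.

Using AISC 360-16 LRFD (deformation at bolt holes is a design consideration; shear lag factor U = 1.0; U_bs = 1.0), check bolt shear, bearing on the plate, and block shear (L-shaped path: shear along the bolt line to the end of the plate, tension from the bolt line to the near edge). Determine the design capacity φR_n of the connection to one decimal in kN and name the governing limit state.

142.6 kN (block shear governs)

Bolt shear: A_b = π(27)²/4 = 572.56 mm². φR_n = 0.75 × 372 × 572.56 × 2 × 2 = 639.0 kN.
Bearing (6 mm plate, F_u = 450 MPa): end bolts L_c = 51 − 30/2 = 36, R_n = min(1.2×36×6×450, 2.4×27×6×450) = 116.64 kN/bolt; interior L_c = 81 − 30 = 51, R_n = 165.24 kN/bolt. φR_n = 0.75 × (1×116.64 + 1×165.24) = 211.4 kN.
Block shear: shear path 1×[51+1×81] = 1×132 mm, A_gv = 792, A_nv = 1×(132 − 1.5×32)×6 = 504 mm²; tension to near edge: (36 − 0.5×32)×6 = 120 mm². R_n = min(0.6×450×504, 0.6×345×792) + 1.0×450×120 = min(136.08, 163.94) + 54 = 190.08 kN. φR_n = 0.75 × 190.08 = 142.6 kN.
Governing: min(639.0, 211.4, 142.6) = 142.6 kN → block shear.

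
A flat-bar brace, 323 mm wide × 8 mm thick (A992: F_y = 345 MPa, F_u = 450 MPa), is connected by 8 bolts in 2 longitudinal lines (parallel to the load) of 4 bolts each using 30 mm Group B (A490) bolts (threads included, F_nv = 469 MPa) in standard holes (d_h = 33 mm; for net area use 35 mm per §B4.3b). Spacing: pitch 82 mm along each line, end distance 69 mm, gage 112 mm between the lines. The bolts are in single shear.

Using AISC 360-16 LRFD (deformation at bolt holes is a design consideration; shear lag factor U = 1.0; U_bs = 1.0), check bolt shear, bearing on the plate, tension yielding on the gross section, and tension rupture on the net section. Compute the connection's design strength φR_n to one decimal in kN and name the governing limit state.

Bolt shear: A_b = π(30)²/4 = 706.86 mm². φR_n = 0.75 × 469 × 706.86 × 8 × 1 = 1989.1 kN.
Bearing (8 mm plate, F_u = 450 MPa): end bolts L_c = 69 − 33/2 = 52.5, R_n = min(1.2×52.5×8×450, 2.4×30×8×450) = 226.8 kN/bolt; interior L_c = 82 − 33 = 49, R_n = 211.68 kN/bolt. φR_n = 0.75 × (2×226.8 + 6×211.68) = 1292.8 kN.
Tension yield (gross): A_g = 323×8 = 2584 mm². φR_n = 0.90 × 345 × 2584 = 802.3 kN.
Tension rupture (net): A_n = (323 − 2×35)×8 = 2024 mm² (U = 1.0, A_e = A_n). φR_n = 0.75 × 450 × 2024 = 683.1 kN.
Governing: min(1989.1, 1292.8, 802.3, 683.1) = 683.1 kN → net-section rupture.

683.1 kN (net-section rupture governs)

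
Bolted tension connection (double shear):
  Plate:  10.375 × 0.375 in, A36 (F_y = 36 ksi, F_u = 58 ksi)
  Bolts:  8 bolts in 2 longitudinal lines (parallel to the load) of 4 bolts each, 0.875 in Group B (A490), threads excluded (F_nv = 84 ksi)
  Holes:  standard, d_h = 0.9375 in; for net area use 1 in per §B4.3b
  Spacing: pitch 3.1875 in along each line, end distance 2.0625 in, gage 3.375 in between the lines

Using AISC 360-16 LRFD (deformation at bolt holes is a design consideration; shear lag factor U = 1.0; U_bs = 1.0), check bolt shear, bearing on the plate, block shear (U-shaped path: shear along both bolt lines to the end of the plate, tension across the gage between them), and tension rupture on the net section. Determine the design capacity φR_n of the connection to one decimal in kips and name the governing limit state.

Bolt shear: A_b = π(0.875)²/4 = 0.60132 in². φR_n = 0.75 × 84 × 0.60132 × 8 × 2 = 606.1 kips.
Bearing (0.375 in plate, F_u = 58 ksi): end bolts L_c = 2.0625 − 0.9375/2 = 1.59375, R_n = min(1.2×1.59375×0.375×58, 2.4×0.875×0.375×58) = 41.597 kips/bolt; interior L_c = 3.1875 − 0.9375 = 2.25, R_n = 45.675 kips/bolt. φR_n = 0.75 × (2×41.597 + 6×45.675) = 267.9 kips.
Block shear: shear path 2×[2.0625+3×3.1875] = 2×11.625 in, A_gv = 8.7188, A_nv = 2×(11.625 − 3.5×1)×0.375 = 6.0938 in²; tension across gage: (3.375 − 1×1)×0.375 = 0.89063 in². R_n = min(0.6×58×6.0938, 0.6×36×8.7188) + 1.0×58×0.89063 = min(212.06, 188.33) + 51.657 = 239.99 kips. φR_n = 0.75 × 239.99 = 180.0 kips.
Tension rupture (net): A_n = (10.375 − 2×1)×0.375 = 3.1406 in² (U = 1.0, A_e = A_n). φR_n = 0.75 × 58 × 3.1406 = 136.6 kips.
Governing: min(606.1, 267.9, 180.0, 136.6) = 136.6 kips → net-section rupture.

136.6 kips (net-section rupture governs)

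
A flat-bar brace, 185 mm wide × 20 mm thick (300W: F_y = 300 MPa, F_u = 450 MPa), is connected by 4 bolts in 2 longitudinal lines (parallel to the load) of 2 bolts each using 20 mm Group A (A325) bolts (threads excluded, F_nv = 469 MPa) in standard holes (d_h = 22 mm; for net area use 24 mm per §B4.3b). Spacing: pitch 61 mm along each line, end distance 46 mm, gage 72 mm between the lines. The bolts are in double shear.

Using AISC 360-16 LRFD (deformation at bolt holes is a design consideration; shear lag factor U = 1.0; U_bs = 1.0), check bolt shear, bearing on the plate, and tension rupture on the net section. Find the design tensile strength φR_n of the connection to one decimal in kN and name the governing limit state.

Bolt shear: A_b = π(20)²/4 = 314.16 mm². φR_n = 0.75 × 469 × 314.16 × 4 × 2 = 884.0 kN.
Bearing (20 mm plate, F_u = 450 MPa): end bolts L_c = 46 − 22/2 = 35, R_n = min(1.2×35×20×450, 2.4×20×20×450) = 378 kN/bolt; interior L_c = 61 − 22 = 39, R_n = 421.2 kN/bolt. φR_n = 0.75 × (2×378 + 2×421.2) = 1198.8 kN.
Tension rupture (net): A_n = (185 − 2×24)×20 = 2740 mm² (U = 1.0, A_e = A_n). φR_n = 0.75 × 450 × 2740 = 924.8 kN.
Governing: min(884.0, 1198.8, 924.8) = 884.0 kN → bolt shear.

884.0 kN (bolt shear governs)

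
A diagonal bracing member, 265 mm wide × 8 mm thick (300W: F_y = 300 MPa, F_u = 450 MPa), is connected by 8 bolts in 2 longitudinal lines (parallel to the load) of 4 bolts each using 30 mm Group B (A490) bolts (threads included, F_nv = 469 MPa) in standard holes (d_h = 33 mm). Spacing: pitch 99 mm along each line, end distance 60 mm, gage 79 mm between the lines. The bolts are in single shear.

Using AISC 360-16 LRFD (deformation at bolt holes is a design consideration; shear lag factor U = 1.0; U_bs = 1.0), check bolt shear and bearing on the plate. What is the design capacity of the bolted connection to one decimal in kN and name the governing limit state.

1448.3 kN (bearing governs)

Bolt shear: A_b = π(30)²/4 = 706.86 mm². φR_n = 0.75 × 469 × 706.86 × 8 × 1 = 1989.1 kN.
Bearing (8 mm plate, F_u = 450 MPa): end bolts L_c = 60 − 33/2 = 43.5, R_n = min(1.2×43.5×8×450, 2.4×30×8×450) = 187.92 kN/bolt; interior L_c = 99 − 33 = 66, R_n = 259.2 kN/bolt. φR_n = 0.75 × (2×187.92 + 6×259.2) = 1448.3 kN.
Governing: min(1989.1, 1448.3) = 1448.3 kN → bearing.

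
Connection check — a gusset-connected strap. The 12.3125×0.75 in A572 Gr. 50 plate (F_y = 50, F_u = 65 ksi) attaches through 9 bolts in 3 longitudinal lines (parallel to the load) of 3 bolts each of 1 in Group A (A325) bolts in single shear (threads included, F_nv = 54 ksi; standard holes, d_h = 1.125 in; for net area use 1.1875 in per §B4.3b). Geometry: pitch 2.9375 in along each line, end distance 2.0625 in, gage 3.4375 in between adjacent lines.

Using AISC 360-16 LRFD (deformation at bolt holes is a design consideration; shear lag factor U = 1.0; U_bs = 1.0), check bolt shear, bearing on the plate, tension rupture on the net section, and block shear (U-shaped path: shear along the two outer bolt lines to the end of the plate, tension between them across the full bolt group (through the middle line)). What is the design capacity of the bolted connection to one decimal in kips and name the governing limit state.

286.3 kips (bolt shear governs)

Bolt shear: A_b = π(1)²/4 = 0.7854 in². φR_n = 0.75 × 54 × 0.7854 × 9 × 1 = 286.3 kips.
Bearing (0.75 in plate, F_u = 65 ksi): end bolts L_c = 2.0625 − 1.125/2 = 1.5, R_n = min(1.2×1.5×0.75×65, 2.4×1×0.75×65) = 87.75 kips/bolt; interior L_c = 2.9375 − 1.125 = 1.8125, R_n = 106.03 kips/bolt. φR_n = 0.75 × (3×87.75 + 6×106.03) = 674.6 kips.
Tension rupture (net): A_n = (12.3125 − 3×1.1875)×0.75 = 6.5625 in² (U = 1.0, A_e = A_n). φR_n = 0.75 × 65 × 6.5625 = 319.9 kips.
Block shear: shear path 2×[2.0625+2×2.9375] = 2×7.9375 in, A_gv = 11.906, A_nv = 2×(7.9375 − 2.5×1.1875)×0.75 = 7.4531 in²; tension across gage: (6.875 − 2×1.1875)×0.75 = 3.375 in². R_n = min(0.6×65×7.4531, 0.6×50×11.906) + 1.0×65×3.375 = min(290.67, 357.18) + 219.38 = 510.05 kips. φR_n = 0.75 × 510.05 = 382.5 kips.
Governing: min(286.3, 674.6, 319.9, 382.5) = 286.3 kips → bolt shear.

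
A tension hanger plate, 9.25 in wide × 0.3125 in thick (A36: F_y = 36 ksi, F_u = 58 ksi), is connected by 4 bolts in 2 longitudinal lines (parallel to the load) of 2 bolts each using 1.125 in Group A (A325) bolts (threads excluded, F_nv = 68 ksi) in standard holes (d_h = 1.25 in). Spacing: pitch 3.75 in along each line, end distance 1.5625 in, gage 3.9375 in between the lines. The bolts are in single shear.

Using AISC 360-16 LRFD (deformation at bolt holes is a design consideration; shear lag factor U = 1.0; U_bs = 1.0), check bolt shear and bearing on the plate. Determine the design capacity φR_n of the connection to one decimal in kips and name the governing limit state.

Bolt shear: A_b = π(1.125)²/4 = 0.99402 in². φR_n = 0.75 × 68 × 0.99402 × 4 × 1 = 202.8 kips.
Bearing (0.3125 in plate, F_u = 58 ksi): end bolts L_c = 1.5625 − 1.25/2 = 0.9375, R_n = min(1.2×0.9375×0.3125×58, 2.4×1.125×0.3125×58) = 20.391 kips/bolt; interior L_c = 3.75 − 1.25 = 2.5, R_n = 48.938 kips/bolt. φR_n = 0.75 × (2×20.391 + 2×48.938) = 104.0 kips.
Governing: min(202.8, 104.0) = 104.0 kips → bearing.

104.0 kips (bearing governs)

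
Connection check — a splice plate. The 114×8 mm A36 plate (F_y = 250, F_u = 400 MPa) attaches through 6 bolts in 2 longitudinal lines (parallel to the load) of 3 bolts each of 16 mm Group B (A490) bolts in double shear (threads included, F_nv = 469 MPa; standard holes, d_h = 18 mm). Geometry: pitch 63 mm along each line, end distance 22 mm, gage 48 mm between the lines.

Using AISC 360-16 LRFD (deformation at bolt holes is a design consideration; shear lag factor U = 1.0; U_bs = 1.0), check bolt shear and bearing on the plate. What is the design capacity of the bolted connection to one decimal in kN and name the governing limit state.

443.5 kN (bearing governs)

Bolt shear: A_b = π(16)²/4 = 201.06 mm². φR_n = 0.75 × 469 × 201.06 × 6 × 2 = 848.7 kN.
Bearing (8 mm plate, F_u = 400 MPa): end bolts L_c = 22 − 18/2 = 13, R_n = min(1.2×13×8×400, 2.4×16×8×400) = 49.92 kN/bolt; interior L_c = 63 − 18 = 45, R_n = 122.88 kN/bolt. φR_n = 0.75 × (2×49.92 + 4×122.88) = 443.5 kN.
Governing: min(848.7, 443.5) = 443.5 kN → bearing.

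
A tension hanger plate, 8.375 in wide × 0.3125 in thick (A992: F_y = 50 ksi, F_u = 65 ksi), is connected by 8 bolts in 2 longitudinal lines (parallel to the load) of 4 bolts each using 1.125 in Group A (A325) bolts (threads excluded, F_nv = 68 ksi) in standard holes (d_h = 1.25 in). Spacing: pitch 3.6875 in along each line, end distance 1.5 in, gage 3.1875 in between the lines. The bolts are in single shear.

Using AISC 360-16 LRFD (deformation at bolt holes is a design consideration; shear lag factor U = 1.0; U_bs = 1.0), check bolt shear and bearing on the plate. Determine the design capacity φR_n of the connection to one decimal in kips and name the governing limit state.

278.8 kips (bearing governs)

Bolt shear: A_b = π(1.125)²/4 = 0.99402 in². φR_n = 0.75 × 68 × 0.99402 × 8 × 1 = 405.6 kips.
Bearing (0.3125 in plate, F_u = 65 ksi): end bolts L_c = 1.5 − 1.25/2 = 0.875, R_n = min(1.2×0.875×0.3125×65, 2.4×1.125×0.3125×65) = 21.328 kips/bolt; interior L_c = 3.6875 − 1.25 = 2.4375, R_n = 54.844 kips/bolt. φR_n = 0.75 × (2×21.328 + 6×54.844) = 278.8 kips.
Governing: min(405.6, 278.8) = 278.8 kips → bearing.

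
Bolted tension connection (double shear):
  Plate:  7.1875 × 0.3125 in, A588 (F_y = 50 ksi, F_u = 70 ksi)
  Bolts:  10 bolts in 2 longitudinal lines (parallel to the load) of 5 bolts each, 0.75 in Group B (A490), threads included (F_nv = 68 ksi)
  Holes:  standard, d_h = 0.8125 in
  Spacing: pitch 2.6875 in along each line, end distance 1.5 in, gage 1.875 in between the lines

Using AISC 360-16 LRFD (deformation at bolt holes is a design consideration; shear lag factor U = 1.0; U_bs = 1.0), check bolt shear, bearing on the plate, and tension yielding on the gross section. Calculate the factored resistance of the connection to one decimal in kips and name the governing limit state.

101.1 kips (gross-section yield governs)

Bolt shear: A_b = π(0.75)²/4 = 0.44179 in². φR_n = 0.75 × 68 × 0.44179 × 10 × 2 = 450.6 kips.
Bearing (0.3125 in plate, F_u = 70 ksi): end bolts L_c = 1.5 − 0.8125/2 = 1.09375, R_n = min(1.2×1.09375×0.3125×70, 2.4×0.75×0.3125×70) = 28.711 kips/bolt; interior L_c = 2.6875 − 0.8125 = 1.875, R_n = 39.375 kips/bolt. φR_n = 0.75 × (2×28.711 + 8×39.375) = 279.3 kips.
Tension yield (gross): A_g = 7.1875×0.3125 = 2.2461 in². φR_n = 0.90 × 50 × 2.2461 = 101.1 kips.
Governing: min(450.6, 279.3, 101.1) = 101.1 kips → gross-section yield.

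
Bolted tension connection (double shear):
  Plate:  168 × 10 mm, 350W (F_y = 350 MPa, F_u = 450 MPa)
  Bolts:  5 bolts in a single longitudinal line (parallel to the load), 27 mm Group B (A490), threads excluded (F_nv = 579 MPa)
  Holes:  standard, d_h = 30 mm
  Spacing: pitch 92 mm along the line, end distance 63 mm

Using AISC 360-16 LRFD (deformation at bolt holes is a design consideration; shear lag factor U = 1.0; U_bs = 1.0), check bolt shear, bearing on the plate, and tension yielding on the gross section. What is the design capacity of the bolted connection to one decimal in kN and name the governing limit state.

Bolt shear: A_b = π(27)²/4 = 572.56 mm². φR_n = 0.75 × 579 × 572.56 × 5 × 2 = 2486.3 kN.
Bearing (10 mm plate, F_u = 450 MPa): end bolts L_c = 63 − 30/2 = 48, R_n = min(1.2×48×10×450, 2.4×27×10×450) = 259.2 kN/bolt; interior L_c = 92 − 30 = 62, R_n = 291.6 kN/bolt. φR_n = 0.75 × (1×259.2 + 4×291.6) = 1069.2 kN.
Tension yield (gross): A_g = 168×10 = 1680 mm². φR_n = 0.90 × 350 × 1680 = 529.2 kN.
Governing: min(2486.3, 1069.2, 529.2) = 529.2 kN → gross-section yield.

529.2 kN (gross-section yield governs)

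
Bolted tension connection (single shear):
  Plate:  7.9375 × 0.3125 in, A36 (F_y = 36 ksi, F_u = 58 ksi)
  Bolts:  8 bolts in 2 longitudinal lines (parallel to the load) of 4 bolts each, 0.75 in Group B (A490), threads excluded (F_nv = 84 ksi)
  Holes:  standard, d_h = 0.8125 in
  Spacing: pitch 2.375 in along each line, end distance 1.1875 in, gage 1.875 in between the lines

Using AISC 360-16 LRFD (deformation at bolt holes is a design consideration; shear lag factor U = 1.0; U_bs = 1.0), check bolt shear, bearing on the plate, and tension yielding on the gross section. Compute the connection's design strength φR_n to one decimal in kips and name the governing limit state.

Bolt shear: A_b = π(0.75)²/4 = 0.44179 in². φR_n = 0.75 × 84 × 0.44179 × 8 × 1 = 222.7 kips.
Bearing (0.3125 in plate, F_u = 58 ksi): end bolts L_c = 1.1875 − 0.8125/2 = 0.78125, R_n = min(1.2×0.78125×0.3125×58, 2.4×0.75×0.3125×58) = 16.992 kips/bolt; interior L_c = 2.375 − 0.8125 = 1.5625, R_n = 32.625 kips/bolt. φR_n = 0.75 × (2×16.992 + 6×32.625) = 172.3 kips.
Tension yield (gross): A_g = 7.9375×0.3125 = 2.4805 in². φR_n = 0.90 × 36 × 2.4805 = 80.4 kips.
Governing: min(222.7, 172.3, 80.4) = 80.4 kips → gross-section yield.

80.4 kips (gross-section yield governs)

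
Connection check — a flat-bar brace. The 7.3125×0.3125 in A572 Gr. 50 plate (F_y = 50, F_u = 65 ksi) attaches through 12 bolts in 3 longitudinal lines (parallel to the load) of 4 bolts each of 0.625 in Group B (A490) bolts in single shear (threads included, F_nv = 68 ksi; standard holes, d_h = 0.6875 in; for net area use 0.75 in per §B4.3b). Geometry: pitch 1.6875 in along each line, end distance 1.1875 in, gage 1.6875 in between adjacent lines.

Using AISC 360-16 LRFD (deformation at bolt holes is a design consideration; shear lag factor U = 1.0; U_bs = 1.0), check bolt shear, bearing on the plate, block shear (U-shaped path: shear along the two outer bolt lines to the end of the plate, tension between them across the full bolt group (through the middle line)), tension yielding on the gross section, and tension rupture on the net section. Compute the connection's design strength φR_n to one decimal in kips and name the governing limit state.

Bolt shear: A_b = π(0.625)²/4 = 0.3068 in². φR_n = 0.75 × 68 × 0.3068 × 12 × 1 = 187.8 kips.
Bearing (0.3125 in plate, F_u = 65 ksi): end bolts L_c = 1.1875 − 0.6875/2 = 0.84375, R_n = min(1.2×0.84375×0.3125×65, 2.4×0.625×0.3125×65) = 20.566 kips/bolt; interior L_c = 1.6875 − 0.6875 = 1, R_n = 24.375 kips/bolt. φR_n = 0.75 × (3×20.566 + 9×24.375) = 210.8 kips.
Block shear: shear path 2×[1.1875+3×1.6875] = 2×6.25 in, A_gv = 3.9063, A_nv = 2×(6.25 − 3.5×0.75)×0.3125 = 2.2656 in²; tension across gage: (3.375 − 2×0.75)×0.3125 = 0.58594 in². R_n = min(0.6×65×2.2656, 0.6×50×3.9063) + 1.0×65×0.58594 = min(88.358, 117.19) + 38.086 = 126.44 kips. φR_n = 0.75 × 126.44 = 94.8 kips.
Tension yield (gross): A_g = 7.3125×0.3125 = 2.2852 in². φR_n = 0.90 × 50 × 2.2852 = 102.8 kips.
Tension rupture (net): A_n = (7.3125 − 3×0.75)×0.3125 = 1.582 in² (U = 1.0, A_e = A_n). φR_n = 0.75 × 65 × 1.582 = 77.1 kips.
Governing: min(187.8, 210.8, 94.8, 102.8, 77.1) = 77.1 kips → net-section rupture.

77.1 kips (net-section rupture governs)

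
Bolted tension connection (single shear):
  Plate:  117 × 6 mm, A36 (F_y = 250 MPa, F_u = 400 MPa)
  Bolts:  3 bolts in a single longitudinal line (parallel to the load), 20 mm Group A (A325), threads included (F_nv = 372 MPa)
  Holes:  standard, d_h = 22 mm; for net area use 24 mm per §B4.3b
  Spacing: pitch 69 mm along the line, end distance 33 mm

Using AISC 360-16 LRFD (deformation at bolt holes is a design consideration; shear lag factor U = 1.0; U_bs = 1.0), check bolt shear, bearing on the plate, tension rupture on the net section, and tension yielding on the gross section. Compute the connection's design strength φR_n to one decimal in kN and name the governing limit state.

158.0 kN (gross-section yield governs)

Bolt shear: A_b = π(20)²/4 = 314.16 mm². φR_n = 0.75 × 372 × 314.16 × 3 × 1 = 263.0 kN.
Bearing (6 mm plate, F_u = 400 MPa): end bolts L_c = 33 − 22/2 = 22, R_n = min(1.2×22×6×400, 2.4×20×6×400) = 63.36 kN/bolt; interior L_c = 69 − 22 = 47, R_n = 115.2 kN/bolt. φR_n = 0.75 × (1×63.36 + 2×115.2) = 220.3 kN.
Tension rupture (net): A_n = (117 − 1×24)×6 = 558 mm² (U = 1.0, A_e = A_n). φR_n = 0.75 × 400 × 558 = 167.4 kN.
Tension yield (gross): A_g = 117×6 = 702 mm². φR_n = 0.90 × 250 × 702 = 158.0 kN.
Governing: min(263.0, 220.3, 167.4, 158.0) = 158.0 kN → gross-section yield.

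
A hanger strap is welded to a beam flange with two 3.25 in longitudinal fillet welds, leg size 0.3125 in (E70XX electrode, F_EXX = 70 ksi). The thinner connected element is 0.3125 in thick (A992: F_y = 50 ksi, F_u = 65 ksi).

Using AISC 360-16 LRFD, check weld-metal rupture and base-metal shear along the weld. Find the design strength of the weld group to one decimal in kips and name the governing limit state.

45.2 kips (weld metal governs)

Weld metal: throat = 0.707×0.3125 = 0.22094 in, L = 2×3.25 = 6.5 in. φR_n = 0.75 × 0.6 × 70 × 0.22094 × 6.5 = 45.2 kips.
Base metal shear (0.3125 in plate): yield φR_n = 1.0×0.6×50×0.3125×6.5 = 60.9 kips; rupture φR_n = 0.75×0.6×65×0.3125×6.5 = 59.4 kips; take 59.4 kips (rupture).
Governing: min(45.2, 59.4) = 45.2 kips → weld metal.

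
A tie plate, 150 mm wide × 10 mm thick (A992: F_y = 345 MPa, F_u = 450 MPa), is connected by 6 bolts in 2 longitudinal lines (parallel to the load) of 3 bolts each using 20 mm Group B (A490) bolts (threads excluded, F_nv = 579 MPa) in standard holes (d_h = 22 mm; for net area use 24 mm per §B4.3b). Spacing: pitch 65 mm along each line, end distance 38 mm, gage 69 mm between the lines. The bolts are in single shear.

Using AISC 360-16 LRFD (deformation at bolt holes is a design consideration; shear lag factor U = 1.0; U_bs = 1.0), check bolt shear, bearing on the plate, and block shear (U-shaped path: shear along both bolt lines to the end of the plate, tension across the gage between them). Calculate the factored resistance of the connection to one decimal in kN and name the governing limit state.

589.3 kN (block shear governs)

Bolt shear: A_b = π(20)²/4 = 314.16 mm². φR_n = 0.75 × 579 × 314.16 × 6 × 1 = 818.5 kN.
Bearing (10 mm plate, F_u = 450 MPa): end bolts L_c = 38 − 22/2 = 27, R_n = min(1.2×27×10×450, 2.4×20×10×450) = 145.8 kN/bolt; interior L_c = 65 − 22 = 43, R_n = 216 kN/bolt. φR_n = 0.75 × (2×145.8 + 4×216) = 866.7 kN.
Block shear: shear path 2×[38+2×65] = 2×168 mm, A_gv = 3360, A_nv = 2×(168 − 2.5×24)×10 = 2160 mm²; tension across gage: (69 − 1×24)×10 = 450 mm². R_n = min(0.6×450×2160, 0.6×345×3360) + 1.0×450×450 = min(583.2, 695.52) + 202.5 = 785.7 kN. φR_n = 0.75 × 785.7 = 589.3 kN.
Governing: min(818.5, 866.7, 589.3) = 589.3 kN → block shear.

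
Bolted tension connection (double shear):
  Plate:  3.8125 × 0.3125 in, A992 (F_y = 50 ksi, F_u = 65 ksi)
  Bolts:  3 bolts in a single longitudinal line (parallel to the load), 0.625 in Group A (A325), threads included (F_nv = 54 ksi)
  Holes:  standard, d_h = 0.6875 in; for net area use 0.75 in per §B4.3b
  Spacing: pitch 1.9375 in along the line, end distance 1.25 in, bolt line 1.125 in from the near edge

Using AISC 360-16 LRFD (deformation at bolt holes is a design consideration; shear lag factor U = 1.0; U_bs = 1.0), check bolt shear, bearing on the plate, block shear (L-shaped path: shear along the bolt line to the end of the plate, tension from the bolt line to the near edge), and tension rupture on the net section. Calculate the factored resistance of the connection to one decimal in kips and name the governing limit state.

Bolt shear: A_b = π(0.625)²/4 = 0.3068 in². φR_n = 0.75 × 54 × 0.3068 × 3 × 2 = 74.6 kips.
Bearing (0.3125 in plate, F_u = 65 ksi): end bolts L_c = 1.25 − 0.6875/2 = 0.90625, R_n = min(1.2×0.90625×0.3125×65, 2.4×0.625×0.3125×65) = 22.09 kips/bolt; interior L_c = 1.9375 − 0.6875 = 1.25, R_n = 30.469 kips/bolt. φR_n = 0.75 × (1×22.09 + 2×30.469) = 62.3 kips.
Block shear: shear path 1×[1.25+2×1.9375] = 1×5.125 in, A_gv = 1.6016, A_nv = 1×(5.125 − 2.5×0.75)×0.3125 = 1.0156 in²; tension to near edge: (1.125 − 0.5×0.75)×0.3125 = 0.23438 in². R_n = min(0.6×65×1.0156, 0.6×50×1.6016) + 1.0×65×0.23438 = min(39.608, 48.048) + 15.235 = 54.843 kips. φR_n = 0.75 × 54.843 = 41.1 kips.
Tension rupture (net): A_n = (3.8125 − 1×0.75)×0.3125 = 0.95703 in² (U = 1.0, A_e = A_n). φR_n = 0.75 × 65 × 0.95703 = 46.7 kips.
Governing: min(74.6, 62.3, 41.1, 46.7) = 41.1 kips → block shear.

41.1 kips (block shear governs)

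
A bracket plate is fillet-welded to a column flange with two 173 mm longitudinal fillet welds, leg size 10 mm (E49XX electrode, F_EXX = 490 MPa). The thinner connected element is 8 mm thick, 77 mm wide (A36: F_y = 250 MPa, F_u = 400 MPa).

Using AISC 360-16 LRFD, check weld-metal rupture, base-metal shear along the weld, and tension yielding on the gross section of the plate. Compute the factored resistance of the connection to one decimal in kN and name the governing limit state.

Weld metal: throat = 0.707×10 = 7.07 mm, L = 2×173 = 346 mm. φR_n = 0.75 × 0.6 × 490 × 7.07 × 346 = 539.4 kN.
Base metal shear (8 mm plate): yield φR_n = 1.0×0.6×250×8×346 = 415.2 kN; rupture φR_n = 0.75×0.6×400×8×346 = 498.2 kN; take 415.2 kN (yield).
Tension yield (gross): A_g = 77×8 = 616 mm². φR_n = 0.90 × 250 × 616 = 138.6 kN.
Governing: min(539.4, 415.2, 138.6) = 138.6 kN → gross-section yield.

138.6 kN (gross-section yield governs)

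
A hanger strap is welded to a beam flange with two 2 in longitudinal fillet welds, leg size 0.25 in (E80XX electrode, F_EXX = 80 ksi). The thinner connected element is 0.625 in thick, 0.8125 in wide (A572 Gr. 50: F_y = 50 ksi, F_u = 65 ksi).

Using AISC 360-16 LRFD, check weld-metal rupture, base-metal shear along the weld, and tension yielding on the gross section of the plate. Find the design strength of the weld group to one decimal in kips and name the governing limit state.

Weld metal: throat = 0.707×0.25 = 0.17675 in, L = 2×2 = 4 in. φR_n = 0.75 × 0.6 × 80 × 0.17675 × 4 = 25.5 kips.
Base metal shear (0.625 in plate): yield φR_n = 1.0×0.6×50×0.625×4 = 75.0 kips; rupture φR_n = 0.75×0.6×65×0.625×4 = 73.1 kips; take 73.1 kips (rupture).
Tension yield (gross): A_g = 0.8125×0.625 = 0.50781 in². φR_n = 0.90 × 50 × 0.50781 = 22.9 kips.
Governing: min(25.5, 73.1, 22.9) = 22.9 kips → gross-section yield.

22.9 kips (gross-section yield governs)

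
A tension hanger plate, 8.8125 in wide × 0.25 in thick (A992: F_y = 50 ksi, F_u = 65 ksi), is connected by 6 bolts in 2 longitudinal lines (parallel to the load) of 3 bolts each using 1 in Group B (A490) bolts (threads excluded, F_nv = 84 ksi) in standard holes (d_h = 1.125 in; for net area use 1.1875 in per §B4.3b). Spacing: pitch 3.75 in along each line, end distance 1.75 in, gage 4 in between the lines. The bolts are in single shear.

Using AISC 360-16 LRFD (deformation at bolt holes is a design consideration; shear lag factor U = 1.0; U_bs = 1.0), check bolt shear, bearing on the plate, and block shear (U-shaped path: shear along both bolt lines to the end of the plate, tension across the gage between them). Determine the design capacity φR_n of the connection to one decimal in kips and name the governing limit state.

126.1 kips (block shear governs)

Bolt shear: A_b = π(1)²/4 = 0.7854 in². φR_n = 0.75 × 84 × 0.7854 × 6 × 1 = 296.9 kips.
Bearing (0.25 in plate, F_u = 65 ksi): end bolts L_c = 1.75 − 1.125/2 = 1.1875, R_n = min(1.2×1.1875×0.25×65, 2.4×1×0.25×65) = 23.156 kips/bolt; interior L_c = 3.75 − 1.125 = 2.625, R_n = 39 kips/bolt. φR_n = 0.75 × (2×23.156 + 4×39) = 151.7 kips.
Block shear: shear path 2×[1.75+2×3.75] = 2×9.25 in, A_gv = 4.625, A_nv = 2×(9.25 − 2.5×1.1875)×0.25 = 3.1406 in²; tension across gage: (4 − 1×1.1875)×0.25 = 0.70313 in². R_n = min(0.6×65×3.1406, 0.6×50×4.625) + 1.0×65×0.70313 = min(122.48, 138.75) + 45.703 = 168.18 kips. φR_n = 0.75 × 168.18 = 126.1 kips.
Governing: min(296.9, 151.7, 126.1) = 126.1 kips → block shear.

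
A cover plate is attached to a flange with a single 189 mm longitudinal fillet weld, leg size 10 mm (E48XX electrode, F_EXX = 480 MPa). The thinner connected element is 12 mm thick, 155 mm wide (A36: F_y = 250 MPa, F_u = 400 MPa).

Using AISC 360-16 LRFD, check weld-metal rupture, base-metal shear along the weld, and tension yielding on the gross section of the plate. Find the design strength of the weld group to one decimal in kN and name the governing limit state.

288.6 kN (weld metal governs)

Weld metal: throat = 0.707×10 = 7.07 mm, L = 189 mm. φR_n = 0.75 × 0.6 × 480 × 7.07 × 189 = 288.6 kN.
Base metal shear (12 mm plate): yield φR_n = 1.0×0.6×250×12×189 = 340.2 kN; rupture φR_n = 0.75×0.6×400×12×189 = 408.2 kN; take 340.2 kN (yield).
Tension yield (gross): A_g = 155×12 = 1860 mm². φR_n = 0.90 × 250 × 1860 = 418.5 kN.
Governing: min(288.6, 340.2, 418.5) = 288.6 kN → weld metal.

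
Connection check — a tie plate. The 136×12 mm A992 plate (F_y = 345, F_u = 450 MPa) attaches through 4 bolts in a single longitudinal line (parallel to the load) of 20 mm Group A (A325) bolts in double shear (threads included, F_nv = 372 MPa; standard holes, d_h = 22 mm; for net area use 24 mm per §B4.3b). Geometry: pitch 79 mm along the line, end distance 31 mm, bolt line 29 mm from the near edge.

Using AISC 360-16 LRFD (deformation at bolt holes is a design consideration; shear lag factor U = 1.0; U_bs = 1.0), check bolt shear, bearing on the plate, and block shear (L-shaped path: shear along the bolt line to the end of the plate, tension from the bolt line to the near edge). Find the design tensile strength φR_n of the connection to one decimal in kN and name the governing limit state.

516.0 kN (block shear governs)

Bolt shear: A_b = π(20)²/4 = 314.16 mm². φR_n = 0.75 × 372 × 314.16 × 4 × 2 = 701.2 kN.
Bearing (12 mm plate, F_u = 450 MPa): end bolts L_c = 31 − 22/2 = 20, R_n = min(1.2×20×12×450, 2.4×20×12×450) = 129.6 kN/bolt; interior L_c = 79 − 22 = 57, R_n = 259.2 kN/bolt. φR_n = 0.75 × (1×129.6 + 3×259.2) = 680.4 kN.
Block shear: shear path 1×[31+3×79] = 1×268 mm, A_gv = 3216, A_nv = 1×(268 − 3.5×24)×12 = 2208 mm²; tension to near edge: (29 − 0.5×24)×12 = 204 mm². R_n = min(0.6×450×2208, 0.6×345×3216) + 1.0×450×204 = min(596.16, 665.71) + 91.8 = 687.96 kN. φR_n = 0.75 × 687.96 = 516.0 kN.
Governing: min(701.2, 680.4, 516.0) = 516.0 kN → block shear.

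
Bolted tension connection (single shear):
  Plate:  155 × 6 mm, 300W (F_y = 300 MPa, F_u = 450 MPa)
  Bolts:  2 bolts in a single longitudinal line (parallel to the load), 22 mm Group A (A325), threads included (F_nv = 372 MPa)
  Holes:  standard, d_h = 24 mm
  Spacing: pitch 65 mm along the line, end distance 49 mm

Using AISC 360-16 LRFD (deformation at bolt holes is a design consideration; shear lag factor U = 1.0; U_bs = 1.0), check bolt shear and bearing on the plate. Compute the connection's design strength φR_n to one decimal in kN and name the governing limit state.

Bolt shear: A_b = π(22)²/4 = 380.13 mm². φR_n = 0.75 × 372 × 380.13 × 2 × 1 = 212.1 kN.
Bearing (6 mm plate, F_u = 450 MPa): end bolts L_c = 49 − 24/2 = 37, R_n = min(1.2×37×6×450, 2.4×22×6×450) = 119.88 kN/bolt; interior L_c = 65 − 24 = 41, R_n = 132.84 kN/bolt. φR_n = 0.75 × (1×119.88 + 1×132.84) = 189.5 kN.
Governing: min(212.1, 189.5) = 189.5 kN → bearing.

189.5 kN (bearing governs)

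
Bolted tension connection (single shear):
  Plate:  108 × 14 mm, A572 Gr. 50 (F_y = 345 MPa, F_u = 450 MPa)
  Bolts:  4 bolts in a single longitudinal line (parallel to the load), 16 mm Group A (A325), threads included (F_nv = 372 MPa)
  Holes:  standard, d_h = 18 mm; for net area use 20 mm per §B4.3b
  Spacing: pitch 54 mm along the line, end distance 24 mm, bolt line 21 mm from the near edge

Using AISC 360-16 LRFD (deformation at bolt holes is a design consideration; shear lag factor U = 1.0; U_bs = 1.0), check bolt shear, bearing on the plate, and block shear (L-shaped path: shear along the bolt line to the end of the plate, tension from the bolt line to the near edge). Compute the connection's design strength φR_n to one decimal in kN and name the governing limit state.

224.4 kN (bolt shear governs)

Bolt shear: A_b = π(16)²/4 = 201.06 mm². φR_n = 0.75 × 372 × 201.06 × 4 × 1 = 224.4 kN.
Bearing (14 mm plate, F_u = 450 MPa): end bolts L_c = 24 − 18/2 = 15, R_n = min(1.2×15×14×450, 2.4×16×14×450) = 113.4 kN/bolt; interior L_c = 54 − 18 = 36, R_n = 241.92 kN/bolt. φR_n = 0.75 × (1×113.4 + 3×241.92) = 629.4 kN.
Block shear: shear path 1×[24+3×54] = 1×186 mm, A_gv = 2604, A_nv = 1×(186 − 3.5×20)×14 = 1624 mm²; tension to near edge: (21 − 0.5×20)×14 = 154 mm². R_n = min(0.6×450×1624, 0.6×345×2604) + 1.0×450×154 = min(438.48, 539.03) + 69.3 = 507.78 kN. φR_n = 0.75 × 507.78 = 380.8 kN.
Governing: min(224.4, 629.4, 380.8) = 224.4 kN → bolt shear.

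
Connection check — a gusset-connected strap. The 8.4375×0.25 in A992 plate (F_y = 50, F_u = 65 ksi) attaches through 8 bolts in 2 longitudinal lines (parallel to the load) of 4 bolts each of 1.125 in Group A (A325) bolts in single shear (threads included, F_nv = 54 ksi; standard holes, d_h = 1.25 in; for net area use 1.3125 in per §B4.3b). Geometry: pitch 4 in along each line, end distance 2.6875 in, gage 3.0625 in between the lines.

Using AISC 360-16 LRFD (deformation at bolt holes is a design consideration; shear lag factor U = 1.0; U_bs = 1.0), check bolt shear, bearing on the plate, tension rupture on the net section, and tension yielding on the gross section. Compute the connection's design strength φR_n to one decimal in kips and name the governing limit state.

Bolt shear: A_b = π(1.125)²/4 = 0.99402 in². φR_n = 0.75 × 54 × 0.99402 × 8 × 1 = 322.1 kips.
Bearing (0.25 in plate, F_u = 65 ksi): end bolts L_c = 2.6875 − 1.25/2 = 2.0625, R_n = min(1.2×2.0625×0.25×65, 2.4×1.125×0.25×65) = 40.219 kips/bolt; interior L_c = 4 − 1.25 = 2.75, R_n = 43.875 kips/bolt. φR_n = 0.75 × (2×40.219 + 6×43.875) = 257.8 kips.
Tension rupture (net): A_n = (8.4375 − 2×1.3125)×0.25 = 1.4531 in² (U = 1.0, A_e = A_n). φR_n = 0.75 × 65 × 1.4531 = 70.8 kips.
Tension yield (gross): A_g = 8.4375×0.25 = 2.1094 in². φR_n = 0.90 × 50 × 2.1094 = 94.9 kips.
Governing: min(322.1, 257.8, 70.8, 94.9) = 70.8 kips → net-section rupture.

70.8 kips (net-section rupture governs)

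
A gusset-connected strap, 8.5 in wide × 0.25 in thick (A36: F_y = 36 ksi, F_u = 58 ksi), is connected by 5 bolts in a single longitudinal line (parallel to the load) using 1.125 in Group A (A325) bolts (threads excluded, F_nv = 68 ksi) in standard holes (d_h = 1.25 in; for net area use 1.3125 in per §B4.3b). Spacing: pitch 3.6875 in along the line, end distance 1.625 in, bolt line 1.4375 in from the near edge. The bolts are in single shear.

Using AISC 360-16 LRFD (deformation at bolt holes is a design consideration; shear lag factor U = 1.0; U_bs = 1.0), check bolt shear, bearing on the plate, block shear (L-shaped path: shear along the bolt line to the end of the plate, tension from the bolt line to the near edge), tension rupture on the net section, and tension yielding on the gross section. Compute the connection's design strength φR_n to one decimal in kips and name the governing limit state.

Bolt shear: A_b = π(1.125)²/4 = 0.99402 in². φR_n = 0.75 × 68 × 0.99402 × 5 × 1 = 253.5 kips.
Bearing (0.25 in plate, F_u = 58 ksi): end bolts L_c = 1.625 − 1.25/2 = 1, R_n = min(1.2×1×0.25×58, 2.4×1.125×0.25×58) = 17.4 kips/bolt; interior L_c = 3.6875 − 1.25 = 2.4375, R_n = 39.15 kips/bolt. φR_n = 0.75 × (1×17.4 + 4×39.15) = 130.5 kips.
Block shear: shear path 1×[1.625+4×3.6875] = 1×16.375 in, A_gv = 4.0938, A_nv = 1×(16.375 − 4.5×1.3125)×0.25 = 2.6172 in²; tension to near edge: (1.4375 − 0.5×1.3125)×0.25 = 0.19531 in². R_n = min(0.6×58×2.6172, 0.6×36×4.0938) + 1.0×58×0.19531 = min(91.079, 88.426) + 11.328 = 99.754 kips. φR_n = 0.75 × 99.754 = 74.8 kips.
Tension rupture (net): A_n = (8.5 − 1×1.3125)×0.25 = 1.7969 in² (U = 1.0, A_e = A_n). φR_n = 0.75 × 58 × 1.7969 = 78.2 kips.
Tension yield (gross): A_g = 8.5×0.25 = 2.125 in². φR_n = 0.90 × 36 × 2.125 = 68.9 kips.
Governing: min(253.5, 130.5, 74.8, 78.2, 68.9) = 68.9 kips → gross-section yield.

68.9 kips (gross-section yield governs)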